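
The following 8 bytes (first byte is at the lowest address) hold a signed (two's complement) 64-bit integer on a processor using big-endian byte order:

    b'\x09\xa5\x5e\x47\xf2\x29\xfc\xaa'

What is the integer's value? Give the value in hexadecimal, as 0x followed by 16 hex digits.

In big-endian order the high byte comes first in memory.
The bytes are already most-significant first: 0x09A55E47F229FCAA.

0x09A55E47F229FCAA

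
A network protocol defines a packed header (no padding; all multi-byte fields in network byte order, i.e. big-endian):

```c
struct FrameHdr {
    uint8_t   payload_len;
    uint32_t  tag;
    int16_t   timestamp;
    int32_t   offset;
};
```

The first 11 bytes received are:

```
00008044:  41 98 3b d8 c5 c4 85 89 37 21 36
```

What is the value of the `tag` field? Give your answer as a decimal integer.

2554058949

`tag` follows `payload_len` (1 byte), so it starts at byte offset 1 and occupies 4 bytes.
Bytes at offsets 1..4: 98 3B D8 C5.
In big-endian order the high byte comes first in memory.
The bytes are already most-significant first: 0x983BD8C5.
0x983BD8C5 = 2554058949.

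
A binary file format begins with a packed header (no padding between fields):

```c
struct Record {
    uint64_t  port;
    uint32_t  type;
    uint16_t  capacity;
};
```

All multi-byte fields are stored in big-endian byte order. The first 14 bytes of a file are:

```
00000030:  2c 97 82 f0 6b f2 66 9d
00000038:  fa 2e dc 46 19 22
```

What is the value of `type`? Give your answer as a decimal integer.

4197375046

`type` follows `port` (8 bytes), so it starts at byte offset 8 and occupies 4 bytes.
Bytes at offsets 8..11: FA 2E DC 46.
In big-endian order the high byte comes first in memory.
The bytes are already most-significant first: 0xFA2EDC46.
0xFA2EDC46 = 4197375046.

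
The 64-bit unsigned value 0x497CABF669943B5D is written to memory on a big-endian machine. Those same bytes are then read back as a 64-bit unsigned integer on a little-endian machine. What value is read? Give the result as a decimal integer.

6718126451984137289

Stored big-endian, the bytes at ascending addresses are 49 7C AB F6 69 94 3B 5D.
Read back as little-endian, the first byte is least significant, giving 0x5D3B9469F6AB7C49.
0x5D3B9469F6AB7C49 = 6718126451984137289.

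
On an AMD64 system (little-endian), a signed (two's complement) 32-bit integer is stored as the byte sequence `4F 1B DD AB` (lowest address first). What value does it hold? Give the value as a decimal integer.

-1411572913

Little-endian stores the least-significant byte at the lowest address.
Reassemble most-significant byte first: AB DD 1B 4F → 0xABDD1B4F.
Top bit is set, so as a signed 32-bit value this is 0xABDD1B4F − 2^32 = -1411572913.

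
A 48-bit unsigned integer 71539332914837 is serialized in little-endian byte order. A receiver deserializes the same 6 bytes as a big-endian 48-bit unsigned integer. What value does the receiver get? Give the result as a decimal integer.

71539332914837 in 48-bit hexadecimal is 0x41108C869E95.
Stored little-endian, the bytes at ascending addresses are 95 9E 86 8C 10 41.
Read back as big-endian, the last byte is least significant, giving 0x959E868C1041.
0x959E868C1041 = 164508094697537.

164508094697537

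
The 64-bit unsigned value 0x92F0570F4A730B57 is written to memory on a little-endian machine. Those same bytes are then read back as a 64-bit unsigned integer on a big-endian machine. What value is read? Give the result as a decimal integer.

6272233667965743250

Stored little-endian, the bytes at ascending addresses are 57 0B 73 4A 0F 57 F0 92.
Read back as big-endian, the last byte is least significant, giving 0x570B734A0F57F092.
0x570B734A0F57F092 = 6272233667965743250.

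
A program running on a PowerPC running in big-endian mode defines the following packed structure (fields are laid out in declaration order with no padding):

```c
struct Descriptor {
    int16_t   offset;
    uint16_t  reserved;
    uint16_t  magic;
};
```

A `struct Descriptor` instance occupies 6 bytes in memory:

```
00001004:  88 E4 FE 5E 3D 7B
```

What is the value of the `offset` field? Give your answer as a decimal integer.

`offset` is the first field, at byte offset 0, occupying 2 bytes.
Bytes at offsets 0..1: 88 E4.
Big-endian stores the most-significant byte at the lowest address.
The bytes are already most-significant first: 0x88E4.
Top bit is set, so as a signed 16-bit value this is 0x88E4 − 2^16 = -30492.

-30492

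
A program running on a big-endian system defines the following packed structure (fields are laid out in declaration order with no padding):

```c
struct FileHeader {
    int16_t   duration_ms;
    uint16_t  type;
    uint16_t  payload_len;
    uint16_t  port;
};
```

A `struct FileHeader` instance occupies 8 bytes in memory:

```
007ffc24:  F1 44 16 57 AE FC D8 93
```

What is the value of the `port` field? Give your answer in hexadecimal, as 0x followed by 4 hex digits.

`port` follows `duration_ms` (2 B), `type` (2 B), `payload_len` (2 B), so it starts at offset 2 + 2 + 2 = 6 and occupies 2 bytes.
Bytes at offsets 6..7: D8 93.
Big-endian: lowest address holds the most-significant byte.
The bytes are already most-significant first: 0xD893.

0xD893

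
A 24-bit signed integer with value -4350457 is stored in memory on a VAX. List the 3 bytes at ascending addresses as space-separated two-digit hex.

07 9E BD

Two's complement of -4350457 in 24 bits: 4350457 = 0x4261F9; invert → 0xBD9E06; add 1 → 0xBD9E07.
Split into bytes (most-significant first): BD 9E 07.
Little-endian stores the least-significant byte at the lowest address.
So at ascending addresses the bytes are 07 9E BD.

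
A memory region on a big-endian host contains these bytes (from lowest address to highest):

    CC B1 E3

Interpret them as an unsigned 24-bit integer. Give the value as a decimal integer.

13414883

Big-endian stores the most-significant byte at the lowest address.
The bytes are already most-significant first: 0xCCB1E3.
0xCCB1E3 = 13414883.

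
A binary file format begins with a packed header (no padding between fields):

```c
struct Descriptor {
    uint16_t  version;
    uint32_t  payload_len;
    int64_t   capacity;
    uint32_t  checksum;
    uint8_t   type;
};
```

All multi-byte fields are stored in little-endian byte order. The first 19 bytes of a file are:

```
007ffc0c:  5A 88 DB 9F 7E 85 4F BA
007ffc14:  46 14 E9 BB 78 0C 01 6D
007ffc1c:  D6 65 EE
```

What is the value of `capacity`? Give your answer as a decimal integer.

`capacity` follows `version` (2 B), `payload_len` (4 B), so it starts at offset 2 + 4 = 6 and occupies 8 bytes.
Bytes at offsets 6..13: 4F BA 46 14 E9 BB 78 0C.
Little-endian: lowest address holds the least-significant byte.
Reassemble most-significant byte first: 0C 78 BB E9 14 46 BA 4F → 0x0C78BBE91446BA4F.
0x0C78BBE91446BA4F = 898674735402367567.

898674735402367567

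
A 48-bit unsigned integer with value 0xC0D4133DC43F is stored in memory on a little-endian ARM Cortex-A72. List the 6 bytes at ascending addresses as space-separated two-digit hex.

3F C4 3D 13 D4 C0

Split into bytes (most-significant first): C0 D4 13 3D C4 3F.
Little-endian stores the least-significant byte at the lowest address.
So at ascending addresses the bytes are 3F C4 3D 13 D4 C0.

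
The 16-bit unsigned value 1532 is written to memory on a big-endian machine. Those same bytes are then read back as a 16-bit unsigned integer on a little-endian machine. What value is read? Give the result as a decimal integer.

64517

1532 in 16-bit hexadecimal is 0x05FC.
Stored big-endian, the bytes at ascending addresses are 05 FC.
Read back as little-endian, the first byte is least significant, giving 0xFC05.
0xFC05 = 64517.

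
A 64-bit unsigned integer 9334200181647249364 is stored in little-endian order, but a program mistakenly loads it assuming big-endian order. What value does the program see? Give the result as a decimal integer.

9334200181647249364 in 64-bit hexadecimal is 0x8189BD9C49788FD4.
Stored little-endian, the bytes at ascending addresses are D4 8F 78 49 9C BD 89 81.
Read back as big-endian, the last byte is least significant, giving 0xD48F78499CBD8981.
0xD48F78499CBD8981 = 15316593115267959169.

15316593115267959169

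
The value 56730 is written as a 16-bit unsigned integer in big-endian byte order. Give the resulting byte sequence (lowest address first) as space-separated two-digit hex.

56730 in hexadecimal, padded to 16 bits, is 0xDD9A.
Split into bytes (most-significant first): DD 9A.
Big-endian: lowest address holds the most-significant byte.
So the memory order matches the most-significant-first order: DD 9A.

DD 9A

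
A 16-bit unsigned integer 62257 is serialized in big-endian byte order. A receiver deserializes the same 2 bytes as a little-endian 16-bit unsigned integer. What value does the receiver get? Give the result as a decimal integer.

12787

62257 in 16-bit hexadecimal is 0xF331.
Stored big-endian, the bytes at ascending addresses are F3 31.
Read back as little-endian, the first byte is least significant, giving 0x31F3.
0x31F3 = 12787.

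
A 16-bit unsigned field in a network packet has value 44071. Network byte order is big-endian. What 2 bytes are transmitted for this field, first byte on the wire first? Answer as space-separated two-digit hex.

44071 in hexadecimal, padded to 16 bits, is 0xAC27.
Split into bytes (most-significant first): AC 27.
Big-endian: lowest address holds the most-significant byte.
So the memory order matches the most-significant-first order: AC 27.

AC 27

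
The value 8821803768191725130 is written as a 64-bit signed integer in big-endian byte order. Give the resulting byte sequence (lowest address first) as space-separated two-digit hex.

7A 6D 57 C9 89 45 2E 4A

8821803768191725130 in hexadecimal, padded to 64 bits, is 0x7A6D57C989452E4A.
Split into bytes (most-significant first): 7A 6D 57 C9 89 45 2E 4A.
Big-endian: lowest address holds the most-significant byte.
So the memory order matches the most-significant-first order: 7A 6D 57 C9 89 45 2E 4A.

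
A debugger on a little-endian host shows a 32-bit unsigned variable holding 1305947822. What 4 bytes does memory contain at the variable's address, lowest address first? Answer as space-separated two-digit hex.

1305947822 in hexadecimal, padded to 32 bits, is 0x4DD72EAE.
Split into bytes (most-significant first): 4D D7 2E AE.
In little-endian order the low byte comes first in memory.
So at ascending addresses the bytes are AE 2E D7 4D.

AE 2E D7 4D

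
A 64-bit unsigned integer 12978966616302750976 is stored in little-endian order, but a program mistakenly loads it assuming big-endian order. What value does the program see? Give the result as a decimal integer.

3766086626254516

12978966616302750976 in 64-bit hexadecimal is 0xB41E8D5F3C610D00.
Stored little-endian, the bytes at ascending addresses are 00 0D 61 3C 5F 8D 1E B4.
Read back as big-endian, the last byte is least significant, giving 0x000D613C5F8D1EB4.
0x000D613C5F8D1EB4 = 3766086626254516.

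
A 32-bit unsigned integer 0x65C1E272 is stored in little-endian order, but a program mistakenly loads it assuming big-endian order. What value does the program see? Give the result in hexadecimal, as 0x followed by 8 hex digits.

Stored little-endian, the bytes at ascending addresses are 72 E2 C1 65.
Read back as big-endian, the last byte is least significant, giving 0x72E2C165.

0x72E2C165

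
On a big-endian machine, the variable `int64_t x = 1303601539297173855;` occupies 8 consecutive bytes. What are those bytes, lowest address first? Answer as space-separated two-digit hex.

12 17 52 B1 76 75 E1 5F

1303601539297173855 in hexadecimal, padded to 64 bits, is 0x121752B17675E15F.
Split into bytes (most-significant first): 12 17 52 B1 76 75 E1 5F.
In big-endian order the high byte comes first in memory.
So the memory order matches the most-significant-first order: 12 17 52 B1 76 75 E1 5F.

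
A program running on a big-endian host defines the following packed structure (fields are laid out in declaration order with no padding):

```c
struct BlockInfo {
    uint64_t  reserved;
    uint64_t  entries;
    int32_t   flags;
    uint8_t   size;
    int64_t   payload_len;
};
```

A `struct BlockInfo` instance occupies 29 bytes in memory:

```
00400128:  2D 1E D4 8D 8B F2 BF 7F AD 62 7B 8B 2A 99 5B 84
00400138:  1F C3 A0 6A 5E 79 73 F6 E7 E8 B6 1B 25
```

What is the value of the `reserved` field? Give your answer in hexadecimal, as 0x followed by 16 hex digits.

0x2D1ED48D8BF2BF7F

`reserved` is the first field, at byte offset 0, occupying 8 bytes.
Bytes at offsets 0..7: 2D 1E D4 8D 8B F2 BF 7F.
Big-endian: lowest address holds the most-significant byte.
The bytes are already most-significant first: 0x2D1ED48D8BF2BF7F.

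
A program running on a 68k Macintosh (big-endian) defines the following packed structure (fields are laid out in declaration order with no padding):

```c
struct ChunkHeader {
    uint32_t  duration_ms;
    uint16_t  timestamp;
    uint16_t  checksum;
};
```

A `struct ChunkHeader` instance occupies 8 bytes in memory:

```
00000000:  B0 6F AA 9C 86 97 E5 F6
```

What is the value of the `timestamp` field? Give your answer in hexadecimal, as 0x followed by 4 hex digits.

`timestamp` follows `duration_ms` (4 bytes), so it starts at byte offset 4 and occupies 2 bytes.
Bytes at offsets 4..5: 86 97.
In big-endian order the high byte comes first in memory.
The bytes are already most-significant first: 0x8697.

0x8697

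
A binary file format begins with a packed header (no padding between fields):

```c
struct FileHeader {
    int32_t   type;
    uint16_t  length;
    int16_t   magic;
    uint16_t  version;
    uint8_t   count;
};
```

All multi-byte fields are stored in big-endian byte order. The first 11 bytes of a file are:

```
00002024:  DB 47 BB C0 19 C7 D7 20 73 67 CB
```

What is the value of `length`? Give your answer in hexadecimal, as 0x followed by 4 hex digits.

0x19C7

`length` follows `type` (4 bytes), so it starts at byte offset 4 and occupies 2 bytes.
Bytes at offsets 4..5: 19 C7.
Big-endian stores the most-significant byte at the lowest address.
The bytes are already most-significant first: 0x19C7.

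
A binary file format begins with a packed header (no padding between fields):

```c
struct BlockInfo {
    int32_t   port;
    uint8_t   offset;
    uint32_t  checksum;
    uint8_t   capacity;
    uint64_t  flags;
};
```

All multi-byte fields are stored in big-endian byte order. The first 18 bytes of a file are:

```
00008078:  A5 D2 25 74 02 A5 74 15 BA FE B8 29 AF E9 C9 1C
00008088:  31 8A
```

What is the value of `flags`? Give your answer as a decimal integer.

`flags` follows `port` (4 B), `offset` (1 B), `checksum` (4 B), `capacity` (1 B), so it starts at offset 4 + 1 + 4 + 1 = 10 and occupies 8 bytes.
Bytes at offsets 10..17: B8 29 AF E9 C9 1C 31 8A.
Big-endian: lowest address holds the most-significant byte.
The bytes are already most-significant first: 0xB829AFE9C91C318A.
0xB829AFE9C91C318A = 13270331195660185994.

13270331195660185994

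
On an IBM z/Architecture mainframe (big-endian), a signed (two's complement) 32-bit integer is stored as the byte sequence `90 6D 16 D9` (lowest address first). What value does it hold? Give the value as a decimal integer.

-1871898919

Big-endian: lowest address holds the most-significant byte.
The bytes are already most-significant first: 0x906D16D9.
Top bit is set, so as a signed 32-bit value this is 0x906D16D9 − 2^32 = -1871898919.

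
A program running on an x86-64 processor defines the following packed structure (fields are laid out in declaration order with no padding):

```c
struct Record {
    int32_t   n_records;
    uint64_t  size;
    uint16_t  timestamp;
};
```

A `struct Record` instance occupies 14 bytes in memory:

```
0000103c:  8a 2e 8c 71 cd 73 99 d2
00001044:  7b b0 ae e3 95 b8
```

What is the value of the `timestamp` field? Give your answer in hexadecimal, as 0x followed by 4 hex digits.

0xB895

`timestamp` follows `n_records` (4 B), `size` (8 B), so it starts at offset 4 + 8 = 12 and occupies 2 bytes.
Bytes at offsets 12..13: 95 B8.
Little-endian stores the least-significant byte at the lowest address.
Reassemble most-significant byte first: B8 95 → 0xB895.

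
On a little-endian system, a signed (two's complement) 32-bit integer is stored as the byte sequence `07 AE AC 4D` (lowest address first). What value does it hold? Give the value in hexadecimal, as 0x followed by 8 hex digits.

0x4DACAE07

In little-endian order the low byte comes first in memory.
Reassemble most-significant byte first: 4D AC AE 07 → 0x4DACAE07.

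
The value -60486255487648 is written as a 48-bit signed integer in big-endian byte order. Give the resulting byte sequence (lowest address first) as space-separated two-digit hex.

Two's complement of -60486255487648 in 48 bits: 60486255487648 = 0x37030DC5AAA0; invert → 0xC8FCF23A555F; add 1 → 0xC8FCF23A5560.
Split into bytes (most-significant first): C8 FC F2 3A 55 60.
Big-endian stores the most-significant byte at the lowest address.
So the memory order matches the most-significant-first order: C8 FC F2 3A 55 60.

C8 FC F2 3A 55 60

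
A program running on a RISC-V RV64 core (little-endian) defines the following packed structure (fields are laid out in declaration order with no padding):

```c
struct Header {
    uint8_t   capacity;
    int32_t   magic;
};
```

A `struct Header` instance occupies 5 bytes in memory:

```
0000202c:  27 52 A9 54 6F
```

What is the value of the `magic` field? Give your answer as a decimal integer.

`magic` follows `capacity` (1 byte), so it starts at byte offset 1 and occupies 4 bytes.
Bytes at offsets 1..4: 52 A9 54 6F.
In little-endian order the low byte comes first in memory.
Reassemble most-significant byte first: 6F 54 A9 52 → 0x6F54A952.
0x6F54A952 = 1867819346.

1867819346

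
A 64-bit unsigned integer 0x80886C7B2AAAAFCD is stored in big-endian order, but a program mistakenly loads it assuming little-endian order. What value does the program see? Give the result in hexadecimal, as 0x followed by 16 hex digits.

0xCDAFAA2A7B6C8880

Stored big-endian, the bytes at ascending addresses are 80 88 6C 7B 2A AA AF CD.
Read back as little-endian, the first byte is least significant, giving 0xCDAFAA2A7B6C8880.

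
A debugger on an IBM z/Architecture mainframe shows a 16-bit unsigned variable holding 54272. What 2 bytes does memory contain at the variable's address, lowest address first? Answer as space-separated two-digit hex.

54272 in hexadecimal, padded to 16 bits, is 0xD400.
Split into bytes (most-significant first): D4 00.
Big-endian stores the most-significant byte at the lowest address.
So the memory order matches the most-significant-first order: D4 00.

D4 00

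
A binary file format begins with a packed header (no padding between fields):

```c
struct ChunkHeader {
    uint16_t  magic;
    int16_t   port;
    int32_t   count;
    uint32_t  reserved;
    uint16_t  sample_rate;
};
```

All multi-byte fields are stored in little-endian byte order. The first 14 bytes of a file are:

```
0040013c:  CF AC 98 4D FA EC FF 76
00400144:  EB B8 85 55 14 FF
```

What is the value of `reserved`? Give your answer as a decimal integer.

`reserved` follows `magic` (2 B), `port` (2 B), `count` (4 B), so it starts at offset 2 + 2 + 4 = 8 and occupies 4 bytes.
Bytes at offsets 8..11: EB B8 85 55.
In little-endian order the low byte comes first in memory.
Reassemble most-significant byte first: 55 85 B8 EB → 0x5585B8EB.
0x5585B8EB = 1434826987.

1434826987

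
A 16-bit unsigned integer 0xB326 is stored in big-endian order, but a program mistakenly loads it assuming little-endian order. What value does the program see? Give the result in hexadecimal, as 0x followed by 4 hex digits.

Stored big-endian, the bytes at ascending addresses are B3 26.
Read back as little-endian, the first byte is least significant, giving 0x26B3.

0x26B3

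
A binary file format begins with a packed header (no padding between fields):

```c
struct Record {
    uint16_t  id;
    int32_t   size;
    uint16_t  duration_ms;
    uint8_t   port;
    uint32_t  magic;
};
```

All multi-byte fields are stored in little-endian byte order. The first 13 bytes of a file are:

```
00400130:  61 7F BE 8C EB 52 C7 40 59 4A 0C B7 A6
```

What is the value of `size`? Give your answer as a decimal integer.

1391168702

`size` follows `id` (2 bytes), so it starts at byte offset 2 and occupies 4 bytes.
Bytes at offsets 2..5: BE 8C EB 52.
Little-endian stores the least-significant byte at the lowest address.
Reassemble most-significant byte first: 52 EB 8C BE → 0x52EB8CBE.
0x52EB8CBE = 1391168702.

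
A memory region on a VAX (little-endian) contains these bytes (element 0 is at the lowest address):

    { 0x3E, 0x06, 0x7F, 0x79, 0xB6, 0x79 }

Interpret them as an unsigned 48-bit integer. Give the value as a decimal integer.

In little-endian order the low byte comes first in memory.
Reassemble most-significant byte first: 79 B6 79 7F 06 3E → 0x79B6797F063E.
0x79B6797F063E = 133824629376574.

133824629376574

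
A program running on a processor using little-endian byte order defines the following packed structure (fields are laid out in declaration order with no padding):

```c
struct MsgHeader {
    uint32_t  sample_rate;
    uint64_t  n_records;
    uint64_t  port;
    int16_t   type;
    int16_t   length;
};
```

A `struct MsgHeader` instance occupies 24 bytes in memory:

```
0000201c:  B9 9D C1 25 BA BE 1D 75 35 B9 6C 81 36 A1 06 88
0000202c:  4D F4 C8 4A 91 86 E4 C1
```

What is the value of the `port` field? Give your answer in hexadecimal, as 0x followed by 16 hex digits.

0x4AC8F44D8806A136

`port` follows `sample_rate` (4 B), `n_records` (8 B), so it starts at offset 4 + 8 = 12 and occupies 8 bytes.
Bytes at offsets 12..19: 36 A1 06 88 4D F4 C8 4A.
Little-endian: lowest address holds the least-significant byte.
Reassemble most-significant byte first: 4A C8 F4 4D 88 06 A1 36 → 0x4AC8F44D8806A136.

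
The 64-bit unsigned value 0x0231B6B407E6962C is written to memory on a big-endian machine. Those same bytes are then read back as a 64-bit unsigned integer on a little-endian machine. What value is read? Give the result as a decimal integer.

Stored big-endian, the bytes at ascending addresses are 02 31 B6 B4 07 E6 96 2C.
Read back as little-endian, the first byte is least significant, giving 0x2C96E607B4B63102.
0x2C96E607B4B63102 = 3213008304946426114.

3213008304946426114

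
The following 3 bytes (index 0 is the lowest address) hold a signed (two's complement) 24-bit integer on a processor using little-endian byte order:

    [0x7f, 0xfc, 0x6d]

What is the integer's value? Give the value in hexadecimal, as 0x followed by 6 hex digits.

0x6DFC7F

Little-endian stores the least-significant byte at the lowest address.
Reassemble most-significant byte first: 6D FC 7F → 0x6DFC7F.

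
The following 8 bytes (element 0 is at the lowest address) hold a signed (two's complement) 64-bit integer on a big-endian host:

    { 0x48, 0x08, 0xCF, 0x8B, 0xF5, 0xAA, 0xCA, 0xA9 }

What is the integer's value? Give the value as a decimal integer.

5190626770573511337

Big-endian: lowest address holds the most-significant byte.
The bytes are already most-significant first: 0x4808CF8BF5AACAA9.
0x4808CF8BF5AACAA9 = 5190626770573511337.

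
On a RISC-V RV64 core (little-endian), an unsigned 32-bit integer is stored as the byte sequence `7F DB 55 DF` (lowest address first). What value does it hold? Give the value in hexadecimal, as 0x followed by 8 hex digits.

Little-endian: lowest address holds the least-significant byte.
Reassemble most-significant byte first: DF 55 DB 7F → 0xDF55DB7F.

0xDF55DB7F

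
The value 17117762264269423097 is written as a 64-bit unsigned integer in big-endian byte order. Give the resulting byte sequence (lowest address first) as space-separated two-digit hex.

ED 8E 82 15 E7 5D 81 F9

17117762264269423097 in hexadecimal, padded to 64 bits, is 0xED8E8215E75D81F9.
Split into bytes (most-significant first): ED 8E 82 15 E7 5D 81 F9.
Big-endian: lowest address holds the most-significant byte.
So the memory order matches the most-significant-first order: ED 8E 82 15 E7 5D 81 F9.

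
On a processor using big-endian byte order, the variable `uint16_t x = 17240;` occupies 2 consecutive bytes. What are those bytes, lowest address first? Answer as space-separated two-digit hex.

17240 in hexadecimal, padded to 16 bits, is 0x4358.
Split into bytes (most-significant first): 43 58.
In big-endian order the high byte comes first in memory.
So the memory order matches the most-significant-first order: 43 58.

43 58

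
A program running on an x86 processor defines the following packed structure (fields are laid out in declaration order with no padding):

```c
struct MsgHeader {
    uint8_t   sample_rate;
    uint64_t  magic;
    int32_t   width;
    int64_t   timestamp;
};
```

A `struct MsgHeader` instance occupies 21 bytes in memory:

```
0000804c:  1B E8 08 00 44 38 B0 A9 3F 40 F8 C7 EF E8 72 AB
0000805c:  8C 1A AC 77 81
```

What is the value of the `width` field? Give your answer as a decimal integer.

`width` follows `sample_rate` (1 B), `magic` (8 B), so it starts at offset 1 + 8 = 9 and occupies 4 bytes.
Bytes at offsets 9..12: 40 F8 C7 EF.
In little-endian order the low byte comes first in memory.
Reassemble most-significant byte first: EF C7 F8 40 → 0xEFC7F840.
Top bit is set, so as a signed 32-bit value this is 0xEFC7F840 − 2^32 = -272107456.

-272107456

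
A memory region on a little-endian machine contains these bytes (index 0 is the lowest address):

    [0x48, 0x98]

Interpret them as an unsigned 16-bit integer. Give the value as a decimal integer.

In little-endian order the low byte comes first in memory.
Reassemble most-significant byte first: 98 48 → 0x9848.
0x9848 = 38984.

38984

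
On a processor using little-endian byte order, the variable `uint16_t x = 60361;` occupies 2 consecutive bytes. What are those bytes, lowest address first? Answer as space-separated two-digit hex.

60361 in hexadecimal, padded to 16 bits, is 0xEBC9.
Split into bytes (most-significant first): EB C9.
Little-endian: lowest address holds the least-significant byte.
So at ascending addresses the bytes are C9 EB.

C9 EB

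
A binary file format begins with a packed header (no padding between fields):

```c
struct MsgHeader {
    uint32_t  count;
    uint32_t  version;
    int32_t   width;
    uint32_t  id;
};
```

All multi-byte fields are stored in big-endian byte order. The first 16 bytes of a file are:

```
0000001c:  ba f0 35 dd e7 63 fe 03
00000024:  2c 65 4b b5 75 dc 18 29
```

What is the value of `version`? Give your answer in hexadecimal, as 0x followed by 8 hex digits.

0xE763FE03

`version` follows `count` (4 bytes), so it starts at byte offset 4 and occupies 4 bytes.
Bytes at offsets 4..7: E7 63 FE 03.
Big-endian stores the most-significant byte at the lowest address.
The bytes are already most-significant first: 0xE763FE03.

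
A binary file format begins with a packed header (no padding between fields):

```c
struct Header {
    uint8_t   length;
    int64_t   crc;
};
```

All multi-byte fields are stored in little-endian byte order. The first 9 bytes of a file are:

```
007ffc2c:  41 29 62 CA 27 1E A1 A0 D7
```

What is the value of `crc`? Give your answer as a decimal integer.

-2909148208392674775

`crc` follows `length` (1 byte), so it starts at byte offset 1 and occupies 8 bytes.
Bytes at offsets 1..8: 29 62 CA 27 1E A1 A0 D7.
In little-endian order the low byte comes first in memory.
Reassemble most-significant byte first: D7 A0 A1 1E 27 CA 62 29 → 0xD7A0A11E27CA6229.
Top bit is set, so as a signed 64-bit value this is 0xD7A0A11E27CA6229 − 2^64 = -2909148208392674775.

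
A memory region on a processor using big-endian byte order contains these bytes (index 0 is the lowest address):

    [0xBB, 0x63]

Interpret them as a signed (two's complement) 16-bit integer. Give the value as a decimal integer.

-17565

In big-endian order the high byte comes first in memory.
The bytes are already most-significant first: 0xBB63.
Top bit is set, so as a signed 16-bit value this is 0xBB63 − 2^16 = -17565.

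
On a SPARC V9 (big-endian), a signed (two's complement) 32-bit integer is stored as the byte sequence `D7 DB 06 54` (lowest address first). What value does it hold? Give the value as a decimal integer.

Big-endian stores the most-significant byte at the lowest address.
The bytes are already most-significant first: 0xD7DB0654.
Top bit is set, so as a signed 32-bit value this is 0xD7DB0654 − 2^32 = -673511852.

-673511852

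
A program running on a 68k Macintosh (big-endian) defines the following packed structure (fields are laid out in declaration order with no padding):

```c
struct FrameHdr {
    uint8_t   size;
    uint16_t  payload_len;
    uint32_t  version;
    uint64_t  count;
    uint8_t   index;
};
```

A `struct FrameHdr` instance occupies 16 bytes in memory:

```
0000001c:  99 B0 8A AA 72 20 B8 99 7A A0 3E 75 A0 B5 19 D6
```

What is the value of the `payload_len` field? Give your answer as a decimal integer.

45194

`payload_len` follows `size` (1 byte), so it starts at byte offset 1 and occupies 2 bytes.
Bytes at offsets 1..2: B0 8A.
Big-endian: lowest address holds the most-significant byte.
The bytes are already most-significant first: 0xB08A.
0xB08A = 45194.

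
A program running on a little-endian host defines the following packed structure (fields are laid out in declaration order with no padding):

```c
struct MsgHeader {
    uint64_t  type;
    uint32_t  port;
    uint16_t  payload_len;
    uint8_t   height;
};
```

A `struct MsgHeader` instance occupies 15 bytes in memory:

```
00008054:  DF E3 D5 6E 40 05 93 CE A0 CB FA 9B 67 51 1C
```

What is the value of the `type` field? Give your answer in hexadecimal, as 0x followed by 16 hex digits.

`type` is the first field, at byte offset 0, occupying 8 bytes.
Bytes at offsets 0..7: DF E3 D5 6E 40 05 93 CE.
Little-endian stores the least-significant byte at the lowest address.
Reassemble most-significant byte first: CE 93 05 40 6E D5 E3 DF → 0xCE9305406ED5E3DF.

0xCE9305406ED5E3DF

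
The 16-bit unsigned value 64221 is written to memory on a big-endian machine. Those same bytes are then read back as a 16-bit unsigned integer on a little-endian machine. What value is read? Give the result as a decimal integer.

56826

64221 in 16-bit hexadecimal is 0xFADD.
Stored big-endian, the bytes at ascending addresses are FA DD.
Read back as little-endian, the first byte is least significant, giving 0xDDFA.
0xDDFA = 56826.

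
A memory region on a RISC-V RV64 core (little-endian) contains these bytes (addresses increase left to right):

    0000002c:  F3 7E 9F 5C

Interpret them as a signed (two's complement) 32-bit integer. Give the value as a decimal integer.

Little-endian: lowest address holds the least-significant byte.
Reassemble most-significant byte first: 5C 9F 7E F3 → 0x5C9F7EF3.
0x5C9F7EF3 = 1553956595.

1553956595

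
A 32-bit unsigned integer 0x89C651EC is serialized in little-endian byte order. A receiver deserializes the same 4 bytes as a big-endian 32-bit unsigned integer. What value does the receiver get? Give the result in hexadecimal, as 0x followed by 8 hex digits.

0xEC51C689

Stored little-endian, the bytes at ascending addresses are EC 51 C6 89.
Read back as big-endian, the last byte is least significant, giving 0xEC51C689.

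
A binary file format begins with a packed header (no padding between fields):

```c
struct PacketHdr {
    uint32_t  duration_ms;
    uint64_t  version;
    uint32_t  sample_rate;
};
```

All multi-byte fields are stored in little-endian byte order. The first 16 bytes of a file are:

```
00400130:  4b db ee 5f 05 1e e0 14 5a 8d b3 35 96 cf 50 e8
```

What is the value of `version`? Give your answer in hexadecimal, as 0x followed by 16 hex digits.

0x35B38D5A14E01E05

`version` follows `duration_ms` (4 bytes), so it starts at byte offset 4 and occupies 8 bytes.
Bytes at offsets 4..11: 05 1E E0 14 5A 8D B3 35.
In little-endian order the low byte comes first in memory.
Reassemble most-significant byte first: 35 B3 8D 5A 14 E0 1E 05 → 0x35B38D5A14E01E05.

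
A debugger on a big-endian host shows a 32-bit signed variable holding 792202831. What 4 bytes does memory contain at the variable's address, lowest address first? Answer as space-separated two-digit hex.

792202831 in hexadecimal, padded to 32 bits, is 0x2F380E4F.
Split into bytes (most-significant first): 2F 38 0E 4F.
Big-endian: lowest address holds the most-significant byte.
So the memory order matches the most-significant-first order: 2F 38 0E 4F.

2F 38 0E 4F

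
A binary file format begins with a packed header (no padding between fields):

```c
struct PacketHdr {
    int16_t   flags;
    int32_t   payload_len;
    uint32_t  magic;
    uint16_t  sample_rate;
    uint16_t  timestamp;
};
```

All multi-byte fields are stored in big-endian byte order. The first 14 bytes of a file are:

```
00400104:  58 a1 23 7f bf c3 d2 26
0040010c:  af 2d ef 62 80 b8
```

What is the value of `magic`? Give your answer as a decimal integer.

3525750573

`magic` follows `flags` (2 B), `payload_len` (4 B), so it starts at offset 2 + 4 = 6 and occupies 4 bytes.
Bytes at offsets 6..9: D2 26 AF 2D.
In big-endian order the high byte comes first in memory.
The bytes are already most-significant first: 0xD226AF2D.
0xD226AF2D = 3525750573.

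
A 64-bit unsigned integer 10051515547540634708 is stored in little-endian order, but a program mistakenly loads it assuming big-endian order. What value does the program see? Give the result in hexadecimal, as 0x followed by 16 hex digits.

10051515547540634708 in 64-bit hexadecimal is 0x8B7E2822A179BC54.
Stored little-endian, the bytes at ascending addresses are 54 BC 79 A1 22 28 7E 8B.
Read back as big-endian, the last byte is least significant, giving 0x54BC79A122287E8B.

0x54BC79A122287E8B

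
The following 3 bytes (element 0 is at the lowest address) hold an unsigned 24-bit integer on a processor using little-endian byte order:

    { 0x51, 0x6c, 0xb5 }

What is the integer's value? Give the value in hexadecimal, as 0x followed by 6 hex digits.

Little-endian stores the least-significant byte at the lowest address.
Reassemble most-significant byte first: B5 6C 51 → 0xB56C51.

0xB56C51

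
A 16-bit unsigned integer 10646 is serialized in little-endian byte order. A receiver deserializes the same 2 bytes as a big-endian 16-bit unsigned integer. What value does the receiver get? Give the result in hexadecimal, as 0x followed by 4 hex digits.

10646 in 16-bit hexadecimal is 0x2996.
Stored little-endian, the bytes at ascending addresses are 96 29.
Read back as big-endian, the last byte is least significant, giving 0x9629.

0x9629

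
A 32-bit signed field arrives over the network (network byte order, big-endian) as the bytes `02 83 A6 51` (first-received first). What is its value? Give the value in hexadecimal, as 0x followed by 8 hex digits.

Big-endian: lowest address holds the most-significant byte.
The bytes are already most-significant first: 0x0283A651.

0x0283A651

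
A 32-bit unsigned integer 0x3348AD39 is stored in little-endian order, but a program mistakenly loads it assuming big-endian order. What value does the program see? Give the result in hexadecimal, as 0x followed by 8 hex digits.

Stored little-endian, the bytes at ascending addresses are 39 AD 48 33.
Read back as big-endian, the last byte is least significant, giving 0x39AD4833.

0x39AD4833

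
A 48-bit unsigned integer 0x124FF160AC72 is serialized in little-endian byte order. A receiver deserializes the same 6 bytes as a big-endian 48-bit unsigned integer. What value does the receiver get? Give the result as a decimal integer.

126084686368530

Stored little-endian, the bytes at ascending addresses are 72 AC 60 F1 4F 12.
Read back as big-endian, the last byte is least significant, giving 0x72AC60F14F12.
0x72AC60F14F12 = 126084686368530.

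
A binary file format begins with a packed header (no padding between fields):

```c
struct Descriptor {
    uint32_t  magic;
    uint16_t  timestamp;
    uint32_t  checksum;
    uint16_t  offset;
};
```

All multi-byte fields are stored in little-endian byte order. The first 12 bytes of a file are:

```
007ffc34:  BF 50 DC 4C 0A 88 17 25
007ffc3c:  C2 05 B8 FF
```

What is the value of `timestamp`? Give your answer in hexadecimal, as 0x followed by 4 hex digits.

0x880A

`timestamp` follows `magic` (4 bytes), so it starts at byte offset 4 and occupies 2 bytes.
Bytes at offsets 4..5: 0A 88.
In little-endian order the low byte comes first in memory.
Reassemble most-significant byte first: 88 0A → 0x880A.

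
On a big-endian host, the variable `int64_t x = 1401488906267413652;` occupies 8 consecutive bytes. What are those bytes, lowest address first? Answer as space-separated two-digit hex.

13 73 16 BC 1E B8 4C 94

1401488906267413652 in hexadecimal, padded to 64 bits, is 0x137316BC1EB84C94.
Split into bytes (most-significant first): 13 73 16 BC 1E B8 4C 94.
Big-endian: lowest address holds the most-significant byte.
So the memory order matches the most-significant-first order: 13 73 16 BC 1E B8 4C 94.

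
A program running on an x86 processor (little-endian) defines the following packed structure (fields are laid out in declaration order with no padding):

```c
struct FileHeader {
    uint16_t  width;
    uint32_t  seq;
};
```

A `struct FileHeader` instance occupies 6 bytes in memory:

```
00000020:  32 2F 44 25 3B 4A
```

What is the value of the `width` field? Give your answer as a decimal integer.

`width` is the first field, at byte offset 0, occupying 2 bytes.
Bytes at offsets 0..1: 32 2F.
In little-endian order the low byte comes first in memory.
Reassemble most-significant byte first: 2F 32 → 0x2F32.
0x2F32 = 12082.

12082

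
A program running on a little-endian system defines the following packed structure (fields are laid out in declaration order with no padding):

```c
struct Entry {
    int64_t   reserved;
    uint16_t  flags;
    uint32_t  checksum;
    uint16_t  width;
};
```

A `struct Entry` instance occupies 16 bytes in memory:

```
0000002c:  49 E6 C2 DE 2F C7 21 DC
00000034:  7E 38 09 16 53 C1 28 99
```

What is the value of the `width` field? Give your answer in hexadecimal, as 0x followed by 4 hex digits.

0x9928

`width` follows `reserved` (8 B), `flags` (2 B), `checksum` (4 B), so it starts at offset 8 + 2 + 4 = 14 and occupies 2 bytes.
Bytes at offsets 14..15: 28 99.
In little-endian order the low byte comes first in memory.
Reassemble most-significant byte first: 99 28 → 0x9928.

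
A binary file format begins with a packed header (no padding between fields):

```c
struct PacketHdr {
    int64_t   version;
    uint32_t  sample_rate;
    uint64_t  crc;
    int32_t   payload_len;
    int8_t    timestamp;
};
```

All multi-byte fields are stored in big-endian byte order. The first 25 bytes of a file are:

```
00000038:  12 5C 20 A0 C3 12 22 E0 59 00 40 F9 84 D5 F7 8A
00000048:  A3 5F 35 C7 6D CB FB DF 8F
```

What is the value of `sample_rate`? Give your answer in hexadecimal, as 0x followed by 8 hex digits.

`sample_rate` follows `version` (8 bytes), so it starts at byte offset 8 and occupies 4 bytes.
Bytes at offsets 8..11: 59 00 40 F9.
In big-endian order the high byte comes first in memory.
The bytes are already most-significant first: 0x590040F9.

0x590040F9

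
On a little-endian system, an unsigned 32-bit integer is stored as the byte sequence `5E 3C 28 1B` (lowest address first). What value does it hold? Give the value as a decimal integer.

455621726

In little-endian order the low byte comes first in memory.
Reassemble most-significant byte first: 1B 28 3C 5E → 0x1B283C5E.
0x1B283C5E = 455621726.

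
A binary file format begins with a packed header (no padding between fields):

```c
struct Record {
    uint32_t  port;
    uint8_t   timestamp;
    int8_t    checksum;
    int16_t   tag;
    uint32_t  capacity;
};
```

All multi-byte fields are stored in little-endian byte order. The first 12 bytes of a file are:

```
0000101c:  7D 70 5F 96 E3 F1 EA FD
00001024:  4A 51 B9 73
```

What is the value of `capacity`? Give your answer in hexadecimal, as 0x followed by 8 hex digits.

`capacity` follows `port` (4 B), `timestamp` (1 B), `checksum` (1 B), `tag` (2 B), so it starts at offset 4 + 1 + 1 + 2 = 8 and occupies 4 bytes.
Bytes at offsets 8..11: 4A 51 B9 73.
In little-endian order the low byte comes first in memory.
Reassemble most-significant byte first: 73 B9 51 4A → 0x73B9514A.

0x73B9514A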